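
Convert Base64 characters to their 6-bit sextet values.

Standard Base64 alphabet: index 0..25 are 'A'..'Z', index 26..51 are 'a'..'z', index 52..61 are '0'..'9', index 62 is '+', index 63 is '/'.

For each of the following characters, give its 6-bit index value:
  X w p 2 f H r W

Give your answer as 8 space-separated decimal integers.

'X': A..Z range, ord('X') − ord('A') = 23
'w': a..z range, 26 + ord('w') − ord('a') = 48
'p': a..z range, 26 + ord('p') − ord('a') = 41
'2': 0..9 range, 52 + ord('2') − ord('0') = 54
'f': a..z range, 26 + ord('f') − ord('a') = 31
'H': A..Z range, ord('H') − ord('A') = 7
'r': a..z range, 26 + ord('r') − ord('a') = 43
'W': A..Z range, ord('W') − ord('A') = 22

Answer: 23 48 41 54 31 7 43 22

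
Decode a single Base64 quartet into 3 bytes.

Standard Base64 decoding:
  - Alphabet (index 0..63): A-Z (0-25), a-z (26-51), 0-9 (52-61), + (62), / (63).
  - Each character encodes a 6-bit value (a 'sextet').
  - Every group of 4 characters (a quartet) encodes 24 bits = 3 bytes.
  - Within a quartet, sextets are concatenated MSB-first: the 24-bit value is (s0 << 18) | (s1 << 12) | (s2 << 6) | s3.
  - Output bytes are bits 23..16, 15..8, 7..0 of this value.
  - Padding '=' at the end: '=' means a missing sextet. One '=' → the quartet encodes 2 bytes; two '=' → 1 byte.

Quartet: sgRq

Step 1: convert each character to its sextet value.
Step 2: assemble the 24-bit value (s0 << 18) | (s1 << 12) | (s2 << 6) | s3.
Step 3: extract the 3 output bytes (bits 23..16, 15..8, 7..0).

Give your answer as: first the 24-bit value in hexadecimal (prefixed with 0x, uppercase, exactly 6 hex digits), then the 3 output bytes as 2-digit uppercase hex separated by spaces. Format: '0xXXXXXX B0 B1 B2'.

Answer: 0xB2046A B2 04 6A

Derivation:
Sextets: s=44, g=32, R=17, q=42
24-bit: (44<<18) | (32<<12) | (17<<6) | 42
      = 0xB00000 | 0x020000 | 0x000440 | 0x00002A
      = 0xB2046A
Bytes: (v>>16)&0xFF=B2, (v>>8)&0xFF=04, v&0xFF=6A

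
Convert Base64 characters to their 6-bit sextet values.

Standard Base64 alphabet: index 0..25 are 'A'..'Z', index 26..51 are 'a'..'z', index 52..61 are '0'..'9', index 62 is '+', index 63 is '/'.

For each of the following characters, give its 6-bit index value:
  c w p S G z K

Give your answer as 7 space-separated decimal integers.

'c': a..z range, 26 + ord('c') − ord('a') = 28
'w': a..z range, 26 + ord('w') − ord('a') = 48
'p': a..z range, 26 + ord('p') − ord('a') = 41
'S': A..Z range, ord('S') − ord('A') = 18
'G': A..Z range, ord('G') − ord('A') = 6
'z': a..z range, 26 + ord('z') − ord('a') = 51
'K': A..Z range, ord('K') − ord('A') = 10

Answer: 28 48 41 18 6 51 10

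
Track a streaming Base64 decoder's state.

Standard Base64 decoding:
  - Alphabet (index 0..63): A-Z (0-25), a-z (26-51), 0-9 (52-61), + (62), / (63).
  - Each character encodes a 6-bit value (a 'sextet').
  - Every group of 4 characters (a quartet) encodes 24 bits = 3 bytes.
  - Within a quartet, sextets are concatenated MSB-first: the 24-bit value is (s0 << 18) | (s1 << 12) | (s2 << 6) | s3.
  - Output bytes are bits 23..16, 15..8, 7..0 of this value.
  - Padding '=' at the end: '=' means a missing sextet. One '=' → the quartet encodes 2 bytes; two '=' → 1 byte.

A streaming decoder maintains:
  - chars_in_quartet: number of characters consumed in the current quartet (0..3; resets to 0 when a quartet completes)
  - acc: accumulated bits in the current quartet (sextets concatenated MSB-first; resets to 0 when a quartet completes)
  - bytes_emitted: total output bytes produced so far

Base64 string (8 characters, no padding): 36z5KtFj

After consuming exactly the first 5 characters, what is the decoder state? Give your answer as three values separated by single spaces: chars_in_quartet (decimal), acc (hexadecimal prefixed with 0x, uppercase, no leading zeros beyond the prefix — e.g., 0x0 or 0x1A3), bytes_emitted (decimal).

After char 0 ('3'=55): chars_in_quartet=1 acc=0x37 bytes_emitted=0
After char 1 ('6'=58): chars_in_quartet=2 acc=0xDFA bytes_emitted=0
After char 2 ('z'=51): chars_in_quartet=3 acc=0x37EB3 bytes_emitted=0
After char 3 ('5'=57): chars_in_quartet=4 acc=0xDFACF9 -> emit DF AC F9, reset; bytes_emitted=3
After char 4 ('K'=10): chars_in_quartet=1 acc=0xA bytes_emitted=3

Answer: 1 0xA 3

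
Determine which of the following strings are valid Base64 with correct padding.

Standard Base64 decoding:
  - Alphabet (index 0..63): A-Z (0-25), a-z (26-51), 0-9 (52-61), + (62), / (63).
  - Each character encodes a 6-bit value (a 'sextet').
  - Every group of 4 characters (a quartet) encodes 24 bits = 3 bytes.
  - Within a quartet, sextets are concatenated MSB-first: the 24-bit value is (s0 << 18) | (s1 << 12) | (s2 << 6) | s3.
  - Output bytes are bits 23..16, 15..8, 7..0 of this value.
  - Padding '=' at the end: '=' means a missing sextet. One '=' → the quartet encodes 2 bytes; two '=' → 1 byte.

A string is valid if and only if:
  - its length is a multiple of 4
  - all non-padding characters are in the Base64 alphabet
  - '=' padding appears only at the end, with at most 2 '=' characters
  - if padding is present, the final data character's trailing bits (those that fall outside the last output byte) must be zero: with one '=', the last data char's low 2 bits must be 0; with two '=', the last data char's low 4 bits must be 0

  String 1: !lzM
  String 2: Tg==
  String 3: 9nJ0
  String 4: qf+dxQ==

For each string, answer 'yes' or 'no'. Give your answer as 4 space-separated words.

Answer: no yes yes yes

Derivation:
String 1: '!lzM' → invalid (bad char(s): ['!'])
String 2: 'Tg==' → valid
String 3: '9nJ0' → valid
String 4: 'qf+dxQ==' → valid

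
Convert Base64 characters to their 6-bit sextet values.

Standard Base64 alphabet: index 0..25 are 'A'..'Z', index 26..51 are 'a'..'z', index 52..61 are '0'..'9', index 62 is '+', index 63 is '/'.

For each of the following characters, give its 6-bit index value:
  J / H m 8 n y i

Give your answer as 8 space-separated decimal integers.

Answer: 9 63 7 38 60 39 50 34

Derivation:
'J': A..Z range, ord('J') − ord('A') = 9
'/': index 63
'H': A..Z range, ord('H') − ord('A') = 7
'm': a..z range, 26 + ord('m') − ord('a') = 38
'8': 0..9 range, 52 + ord('8') − ord('0') = 60
'n': a..z range, 26 + ord('n') − ord('a') = 39
'y': a..z range, 26 + ord('y') − ord('a') = 50
'i': a..z range, 26 + ord('i') − ord('a') = 34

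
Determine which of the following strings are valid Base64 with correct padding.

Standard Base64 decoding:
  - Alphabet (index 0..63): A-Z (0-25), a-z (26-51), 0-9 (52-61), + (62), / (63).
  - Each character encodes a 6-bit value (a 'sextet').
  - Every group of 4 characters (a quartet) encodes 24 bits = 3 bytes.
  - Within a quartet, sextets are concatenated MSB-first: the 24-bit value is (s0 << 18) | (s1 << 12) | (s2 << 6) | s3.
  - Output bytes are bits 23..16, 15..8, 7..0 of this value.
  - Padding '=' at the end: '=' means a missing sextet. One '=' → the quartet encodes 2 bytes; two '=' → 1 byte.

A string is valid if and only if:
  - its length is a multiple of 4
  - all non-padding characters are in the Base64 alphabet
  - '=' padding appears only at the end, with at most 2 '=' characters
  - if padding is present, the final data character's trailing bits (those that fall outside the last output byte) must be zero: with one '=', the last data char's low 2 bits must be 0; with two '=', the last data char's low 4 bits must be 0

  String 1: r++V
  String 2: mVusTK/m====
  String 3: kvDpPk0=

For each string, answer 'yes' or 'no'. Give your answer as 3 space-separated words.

String 1: 'r++V' → valid
String 2: 'mVusTK/m====' → invalid (4 pad chars (max 2))
String 3: 'kvDpPk0=' → valid

Answer: yes no yes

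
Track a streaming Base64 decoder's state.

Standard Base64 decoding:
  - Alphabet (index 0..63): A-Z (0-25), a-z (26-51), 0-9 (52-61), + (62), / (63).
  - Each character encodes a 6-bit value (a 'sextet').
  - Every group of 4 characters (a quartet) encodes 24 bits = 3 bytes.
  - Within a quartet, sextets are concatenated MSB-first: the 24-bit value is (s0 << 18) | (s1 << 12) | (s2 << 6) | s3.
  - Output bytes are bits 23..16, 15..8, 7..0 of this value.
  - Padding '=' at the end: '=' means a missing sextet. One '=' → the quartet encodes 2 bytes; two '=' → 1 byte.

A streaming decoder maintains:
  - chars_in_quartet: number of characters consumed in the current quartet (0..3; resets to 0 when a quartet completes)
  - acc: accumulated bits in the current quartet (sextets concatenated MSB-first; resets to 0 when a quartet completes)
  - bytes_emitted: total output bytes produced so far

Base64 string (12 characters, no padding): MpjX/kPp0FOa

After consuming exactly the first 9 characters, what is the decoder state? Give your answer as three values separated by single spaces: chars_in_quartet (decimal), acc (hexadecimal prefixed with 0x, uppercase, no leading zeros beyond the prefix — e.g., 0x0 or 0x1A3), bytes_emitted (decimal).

Answer: 1 0x34 6

Derivation:
After char 0 ('M'=12): chars_in_quartet=1 acc=0xC bytes_emitted=0
After char 1 ('p'=41): chars_in_quartet=2 acc=0x329 bytes_emitted=0
After char 2 ('j'=35): chars_in_quartet=3 acc=0xCA63 bytes_emitted=0
After char 3 ('X'=23): chars_in_quartet=4 acc=0x3298D7 -> emit 32 98 D7, reset; bytes_emitted=3
After char 4 ('/'=63): chars_in_quartet=1 acc=0x3F bytes_emitted=3
After char 5 ('k'=36): chars_in_quartet=2 acc=0xFE4 bytes_emitted=3
After char 6 ('P'=15): chars_in_quartet=3 acc=0x3F90F bytes_emitted=3
After char 7 ('p'=41): chars_in_quartet=4 acc=0xFE43E9 -> emit FE 43 E9, reset; bytes_emitted=6
After char 8 ('0'=52): chars_in_quartet=1 acc=0x34 bytes_emitted=6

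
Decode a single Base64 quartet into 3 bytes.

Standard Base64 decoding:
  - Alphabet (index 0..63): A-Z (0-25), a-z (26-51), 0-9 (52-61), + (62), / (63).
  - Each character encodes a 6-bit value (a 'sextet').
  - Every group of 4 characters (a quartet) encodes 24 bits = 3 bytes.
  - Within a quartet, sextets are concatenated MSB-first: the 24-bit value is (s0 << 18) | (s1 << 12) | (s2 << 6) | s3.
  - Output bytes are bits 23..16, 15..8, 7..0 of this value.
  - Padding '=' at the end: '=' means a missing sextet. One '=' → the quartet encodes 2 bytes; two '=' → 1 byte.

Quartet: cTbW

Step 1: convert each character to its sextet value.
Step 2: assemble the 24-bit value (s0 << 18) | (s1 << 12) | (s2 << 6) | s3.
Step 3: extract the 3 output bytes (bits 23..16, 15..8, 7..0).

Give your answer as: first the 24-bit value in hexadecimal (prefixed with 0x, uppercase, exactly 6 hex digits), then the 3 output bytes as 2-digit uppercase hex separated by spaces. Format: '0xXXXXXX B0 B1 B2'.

Sextets: c=28, T=19, b=27, W=22
24-bit: (28<<18) | (19<<12) | (27<<6) | 22
      = 0x700000 | 0x013000 | 0x0006C0 | 0x000016
      = 0x7136D6
Bytes: (v>>16)&0xFF=71, (v>>8)&0xFF=36, v&0xFF=D6

Answer: 0x7136D6 71 36 D6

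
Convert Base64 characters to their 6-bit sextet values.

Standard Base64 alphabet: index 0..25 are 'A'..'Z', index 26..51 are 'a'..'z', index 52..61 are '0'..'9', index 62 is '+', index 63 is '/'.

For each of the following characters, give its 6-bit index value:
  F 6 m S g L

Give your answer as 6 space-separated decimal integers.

'F': A..Z range, ord('F') − ord('A') = 5
'6': 0..9 range, 52 + ord('6') − ord('0') = 58
'm': a..z range, 26 + ord('m') − ord('a') = 38
'S': A..Z range, ord('S') − ord('A') = 18
'g': a..z range, 26 + ord('g') − ord('a') = 32
'L': A..Z range, ord('L') − ord('A') = 11

Answer: 5 58 38 18 32 11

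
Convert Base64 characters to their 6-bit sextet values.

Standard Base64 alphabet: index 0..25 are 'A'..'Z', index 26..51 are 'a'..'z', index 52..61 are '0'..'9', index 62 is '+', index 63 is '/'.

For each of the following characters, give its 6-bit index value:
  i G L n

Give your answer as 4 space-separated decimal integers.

'i': a..z range, 26 + ord('i') − ord('a') = 34
'G': A..Z range, ord('G') − ord('A') = 6
'L': A..Z range, ord('L') − ord('A') = 11
'n': a..z range, 26 + ord('n') − ord('a') = 39

Answer: 34 6 11 39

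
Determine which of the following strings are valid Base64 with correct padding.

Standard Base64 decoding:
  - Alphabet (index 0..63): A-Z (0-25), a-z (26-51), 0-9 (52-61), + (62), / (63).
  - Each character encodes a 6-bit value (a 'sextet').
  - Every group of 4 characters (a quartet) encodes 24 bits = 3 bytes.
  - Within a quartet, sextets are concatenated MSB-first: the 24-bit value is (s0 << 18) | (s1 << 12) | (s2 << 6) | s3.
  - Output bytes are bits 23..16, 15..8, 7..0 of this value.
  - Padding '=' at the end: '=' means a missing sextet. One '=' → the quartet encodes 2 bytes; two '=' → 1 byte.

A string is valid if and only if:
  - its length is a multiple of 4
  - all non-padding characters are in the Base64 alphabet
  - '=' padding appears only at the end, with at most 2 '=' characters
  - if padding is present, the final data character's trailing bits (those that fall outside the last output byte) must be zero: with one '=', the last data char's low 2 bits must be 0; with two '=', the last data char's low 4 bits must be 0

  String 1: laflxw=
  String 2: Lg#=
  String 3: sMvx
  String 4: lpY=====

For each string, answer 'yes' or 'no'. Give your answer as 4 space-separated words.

Answer: no no yes no

Derivation:
String 1: 'laflxw=' → invalid (len=7 not mult of 4)
String 2: 'Lg#=' → invalid (bad char(s): ['#'])
String 3: 'sMvx' → valid
String 4: 'lpY=====' → invalid (5 pad chars (max 2))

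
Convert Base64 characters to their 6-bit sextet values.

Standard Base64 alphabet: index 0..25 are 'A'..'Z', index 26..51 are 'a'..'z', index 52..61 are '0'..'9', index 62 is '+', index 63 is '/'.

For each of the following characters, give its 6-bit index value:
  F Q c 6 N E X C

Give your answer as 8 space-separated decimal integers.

Answer: 5 16 28 58 13 4 23 2

Derivation:
'F': A..Z range, ord('F') − ord('A') = 5
'Q': A..Z range, ord('Q') − ord('A') = 16
'c': a..z range, 26 + ord('c') − ord('a') = 28
'6': 0..9 range, 52 + ord('6') − ord('0') = 58
'N': A..Z range, ord('N') − ord('A') = 13
'E': A..Z range, ord('E') − ord('A') = 4
'X': A..Z range, ord('X') − ord('A') = 23
'C': A..Z range, ord('C') − ord('A') = 2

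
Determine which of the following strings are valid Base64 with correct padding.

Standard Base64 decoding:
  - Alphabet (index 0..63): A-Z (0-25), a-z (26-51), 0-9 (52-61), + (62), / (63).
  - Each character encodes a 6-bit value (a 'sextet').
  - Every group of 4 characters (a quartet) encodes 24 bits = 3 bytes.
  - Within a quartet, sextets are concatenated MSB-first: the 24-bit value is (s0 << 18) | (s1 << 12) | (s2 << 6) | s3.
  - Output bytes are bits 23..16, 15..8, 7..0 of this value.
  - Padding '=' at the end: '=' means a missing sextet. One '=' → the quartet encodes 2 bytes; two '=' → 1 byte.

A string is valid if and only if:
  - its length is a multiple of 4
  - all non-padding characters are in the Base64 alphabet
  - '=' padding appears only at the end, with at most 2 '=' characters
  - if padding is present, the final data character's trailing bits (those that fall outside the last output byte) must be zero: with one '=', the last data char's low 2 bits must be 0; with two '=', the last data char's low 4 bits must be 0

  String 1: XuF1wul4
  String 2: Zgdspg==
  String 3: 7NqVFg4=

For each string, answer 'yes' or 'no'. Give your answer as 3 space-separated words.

Answer: yes yes yes

Derivation:
String 1: 'XuF1wul4' → valid
String 2: 'Zgdspg==' → valid
String 3: '7NqVFg4=' → valid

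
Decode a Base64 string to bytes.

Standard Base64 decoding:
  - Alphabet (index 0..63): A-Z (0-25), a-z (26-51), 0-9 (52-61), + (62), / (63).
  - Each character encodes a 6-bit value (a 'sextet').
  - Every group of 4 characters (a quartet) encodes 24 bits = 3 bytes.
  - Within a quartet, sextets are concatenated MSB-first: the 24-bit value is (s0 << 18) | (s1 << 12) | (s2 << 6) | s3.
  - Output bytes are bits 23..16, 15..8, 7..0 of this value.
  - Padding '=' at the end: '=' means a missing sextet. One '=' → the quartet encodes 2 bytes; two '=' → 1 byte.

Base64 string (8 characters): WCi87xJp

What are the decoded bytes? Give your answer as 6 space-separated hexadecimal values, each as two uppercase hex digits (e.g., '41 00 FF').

After char 0 ('W'=22): chars_in_quartet=1 acc=0x16 bytes_emitted=0
After char 1 ('C'=2): chars_in_quartet=2 acc=0x582 bytes_emitted=0
After char 2 ('i'=34): chars_in_quartet=3 acc=0x160A2 bytes_emitted=0
After char 3 ('8'=60): chars_in_quartet=4 acc=0x5828BC -> emit 58 28 BC, reset; bytes_emitted=3
After char 4 ('7'=59): chars_in_quartet=1 acc=0x3B bytes_emitted=3
After char 5 ('x'=49): chars_in_quartet=2 acc=0xEF1 bytes_emitted=3
After char 6 ('J'=9): chars_in_quartet=3 acc=0x3BC49 bytes_emitted=3
After char 7 ('p'=41): chars_in_quartet=4 acc=0xEF1269 -> emit EF 12 69, reset; bytes_emitted=6

Answer: 58 28 BC EF 12 69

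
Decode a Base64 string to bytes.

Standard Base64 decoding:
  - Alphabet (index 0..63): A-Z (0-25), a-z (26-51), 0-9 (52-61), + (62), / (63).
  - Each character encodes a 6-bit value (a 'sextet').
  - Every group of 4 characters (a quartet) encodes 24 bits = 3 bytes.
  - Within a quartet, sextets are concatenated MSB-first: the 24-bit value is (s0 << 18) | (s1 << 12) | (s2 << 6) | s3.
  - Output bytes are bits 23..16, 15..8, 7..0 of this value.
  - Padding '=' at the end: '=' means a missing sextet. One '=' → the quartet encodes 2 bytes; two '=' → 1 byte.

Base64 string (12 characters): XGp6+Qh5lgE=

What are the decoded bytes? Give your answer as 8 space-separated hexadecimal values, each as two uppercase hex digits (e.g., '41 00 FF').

Answer: 5C 6A 7A F9 08 79 96 01

Derivation:
After char 0 ('X'=23): chars_in_quartet=1 acc=0x17 bytes_emitted=0
After char 1 ('G'=6): chars_in_quartet=2 acc=0x5C6 bytes_emitted=0
After char 2 ('p'=41): chars_in_quartet=3 acc=0x171A9 bytes_emitted=0
After char 3 ('6'=58): chars_in_quartet=4 acc=0x5C6A7A -> emit 5C 6A 7A, reset; bytes_emitted=3
After char 4 ('+'=62): chars_in_quartet=1 acc=0x3E bytes_emitted=3
After char 5 ('Q'=16): chars_in_quartet=2 acc=0xF90 bytes_emitted=3
After char 6 ('h'=33): chars_in_quartet=3 acc=0x3E421 bytes_emitted=3
After char 7 ('5'=57): chars_in_quartet=4 acc=0xF90879 -> emit F9 08 79, reset; bytes_emitted=6
After char 8 ('l'=37): chars_in_quartet=1 acc=0x25 bytes_emitted=6
After char 9 ('g'=32): chars_in_quartet=2 acc=0x960 bytes_emitted=6
After char 10 ('E'=4): chars_in_quartet=3 acc=0x25804 bytes_emitted=6
Padding '=': partial quartet acc=0x25804 -> emit 96 01; bytes_emitted=8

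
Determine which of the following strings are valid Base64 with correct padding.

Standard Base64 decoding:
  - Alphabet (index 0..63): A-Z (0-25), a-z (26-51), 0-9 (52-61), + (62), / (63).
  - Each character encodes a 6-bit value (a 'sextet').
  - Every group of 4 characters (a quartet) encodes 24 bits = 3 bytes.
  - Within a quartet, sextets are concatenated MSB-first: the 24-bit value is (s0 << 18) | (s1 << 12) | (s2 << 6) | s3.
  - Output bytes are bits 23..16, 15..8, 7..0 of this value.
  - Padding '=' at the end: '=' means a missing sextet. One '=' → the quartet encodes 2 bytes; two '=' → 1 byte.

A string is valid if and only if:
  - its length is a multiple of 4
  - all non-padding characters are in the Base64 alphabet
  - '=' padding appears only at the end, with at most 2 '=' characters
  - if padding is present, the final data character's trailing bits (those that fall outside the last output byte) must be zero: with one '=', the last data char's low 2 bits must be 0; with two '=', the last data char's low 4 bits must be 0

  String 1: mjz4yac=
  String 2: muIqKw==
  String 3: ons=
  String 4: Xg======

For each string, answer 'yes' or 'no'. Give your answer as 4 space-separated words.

String 1: 'mjz4yac=' → valid
String 2: 'muIqKw==' → valid
String 3: 'ons=' → valid
String 4: 'Xg======' → invalid (6 pad chars (max 2))

Answer: yes yes yes no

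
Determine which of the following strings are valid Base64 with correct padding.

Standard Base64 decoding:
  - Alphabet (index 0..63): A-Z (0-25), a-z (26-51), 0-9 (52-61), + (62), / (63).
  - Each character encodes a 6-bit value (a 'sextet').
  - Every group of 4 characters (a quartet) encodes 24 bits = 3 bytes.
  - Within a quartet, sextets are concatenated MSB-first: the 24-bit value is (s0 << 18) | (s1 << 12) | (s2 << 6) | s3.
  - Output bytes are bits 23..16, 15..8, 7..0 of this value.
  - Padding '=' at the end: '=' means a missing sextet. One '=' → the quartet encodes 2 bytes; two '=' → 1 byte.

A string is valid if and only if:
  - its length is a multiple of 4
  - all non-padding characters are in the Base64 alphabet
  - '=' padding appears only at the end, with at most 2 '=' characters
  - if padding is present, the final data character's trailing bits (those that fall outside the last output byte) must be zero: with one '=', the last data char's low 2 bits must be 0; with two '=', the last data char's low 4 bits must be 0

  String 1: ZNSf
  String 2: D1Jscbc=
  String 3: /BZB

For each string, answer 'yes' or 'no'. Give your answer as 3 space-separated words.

Answer: yes yes yes

Derivation:
String 1: 'ZNSf' → valid
String 2: 'D1Jscbc=' → valid
String 3: '/BZB' → valid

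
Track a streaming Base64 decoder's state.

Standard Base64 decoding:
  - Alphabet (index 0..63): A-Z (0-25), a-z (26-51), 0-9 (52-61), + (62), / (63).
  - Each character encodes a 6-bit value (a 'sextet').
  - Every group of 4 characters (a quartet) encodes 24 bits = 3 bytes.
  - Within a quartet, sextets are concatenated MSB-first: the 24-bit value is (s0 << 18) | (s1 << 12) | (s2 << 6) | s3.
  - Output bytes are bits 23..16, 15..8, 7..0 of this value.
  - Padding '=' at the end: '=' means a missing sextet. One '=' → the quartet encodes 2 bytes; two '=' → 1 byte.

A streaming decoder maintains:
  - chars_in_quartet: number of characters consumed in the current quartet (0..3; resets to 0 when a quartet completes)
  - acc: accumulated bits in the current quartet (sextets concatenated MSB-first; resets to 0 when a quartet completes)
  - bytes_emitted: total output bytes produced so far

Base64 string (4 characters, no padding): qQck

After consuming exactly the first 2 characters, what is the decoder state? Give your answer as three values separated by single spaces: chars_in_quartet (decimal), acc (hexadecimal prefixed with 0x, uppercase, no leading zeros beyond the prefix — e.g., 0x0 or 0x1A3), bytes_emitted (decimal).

After char 0 ('q'=42): chars_in_quartet=1 acc=0x2A bytes_emitted=0
After char 1 ('Q'=16): chars_in_quartet=2 acc=0xA90 bytes_emitted=0

Answer: 2 0xA90 0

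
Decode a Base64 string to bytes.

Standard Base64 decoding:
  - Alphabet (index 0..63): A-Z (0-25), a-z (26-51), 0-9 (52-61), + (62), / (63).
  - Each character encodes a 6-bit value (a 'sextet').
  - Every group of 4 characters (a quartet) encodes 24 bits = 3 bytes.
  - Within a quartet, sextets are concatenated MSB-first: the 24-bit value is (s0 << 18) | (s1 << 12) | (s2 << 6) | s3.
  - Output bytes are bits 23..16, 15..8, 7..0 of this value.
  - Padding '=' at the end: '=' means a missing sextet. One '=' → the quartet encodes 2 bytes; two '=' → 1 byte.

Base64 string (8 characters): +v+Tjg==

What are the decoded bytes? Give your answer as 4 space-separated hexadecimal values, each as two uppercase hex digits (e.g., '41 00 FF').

After char 0 ('+'=62): chars_in_quartet=1 acc=0x3E bytes_emitted=0
After char 1 ('v'=47): chars_in_quartet=2 acc=0xFAF bytes_emitted=0
After char 2 ('+'=62): chars_in_quartet=3 acc=0x3EBFE bytes_emitted=0
After char 3 ('T'=19): chars_in_quartet=4 acc=0xFAFF93 -> emit FA FF 93, reset; bytes_emitted=3
After char 4 ('j'=35): chars_in_quartet=1 acc=0x23 bytes_emitted=3
After char 5 ('g'=32): chars_in_quartet=2 acc=0x8E0 bytes_emitted=3
Padding '==': partial quartet acc=0x8E0 -> emit 8E; bytes_emitted=4

Answer: FA FF 93 8E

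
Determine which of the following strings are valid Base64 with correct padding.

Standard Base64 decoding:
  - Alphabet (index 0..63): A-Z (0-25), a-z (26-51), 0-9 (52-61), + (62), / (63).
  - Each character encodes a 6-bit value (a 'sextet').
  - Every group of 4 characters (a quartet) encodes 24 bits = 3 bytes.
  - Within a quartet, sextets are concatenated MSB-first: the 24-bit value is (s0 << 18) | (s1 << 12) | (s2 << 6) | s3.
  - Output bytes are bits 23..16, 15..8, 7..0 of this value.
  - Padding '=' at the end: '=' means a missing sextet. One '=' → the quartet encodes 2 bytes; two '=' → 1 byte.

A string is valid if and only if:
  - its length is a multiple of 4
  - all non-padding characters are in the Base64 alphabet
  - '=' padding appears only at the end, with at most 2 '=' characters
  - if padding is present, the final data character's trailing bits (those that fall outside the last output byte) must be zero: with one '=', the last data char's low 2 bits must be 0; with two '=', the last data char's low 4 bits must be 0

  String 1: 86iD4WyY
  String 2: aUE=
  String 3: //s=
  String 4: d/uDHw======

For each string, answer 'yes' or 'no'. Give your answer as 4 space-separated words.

String 1: '86iD4WyY' → valid
String 2: 'aUE=' → valid
String 3: '//s=' → valid
String 4: 'd/uDHw======' → invalid (6 pad chars (max 2))

Answer: yes yes yes no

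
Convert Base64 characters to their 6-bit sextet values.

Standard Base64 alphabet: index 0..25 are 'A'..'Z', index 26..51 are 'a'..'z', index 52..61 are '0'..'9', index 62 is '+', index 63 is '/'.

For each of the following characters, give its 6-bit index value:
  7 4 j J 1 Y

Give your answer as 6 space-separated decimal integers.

Answer: 59 56 35 9 53 24

Derivation:
'7': 0..9 range, 52 + ord('7') − ord('0') = 59
'4': 0..9 range, 52 + ord('4') − ord('0') = 56
'j': a..z range, 26 + ord('j') − ord('a') = 35
'J': A..Z range, ord('J') − ord('A') = 9
'1': 0..9 range, 52 + ord('1') − ord('0') = 53
'Y': A..Z range, ord('Y') − ord('A') = 24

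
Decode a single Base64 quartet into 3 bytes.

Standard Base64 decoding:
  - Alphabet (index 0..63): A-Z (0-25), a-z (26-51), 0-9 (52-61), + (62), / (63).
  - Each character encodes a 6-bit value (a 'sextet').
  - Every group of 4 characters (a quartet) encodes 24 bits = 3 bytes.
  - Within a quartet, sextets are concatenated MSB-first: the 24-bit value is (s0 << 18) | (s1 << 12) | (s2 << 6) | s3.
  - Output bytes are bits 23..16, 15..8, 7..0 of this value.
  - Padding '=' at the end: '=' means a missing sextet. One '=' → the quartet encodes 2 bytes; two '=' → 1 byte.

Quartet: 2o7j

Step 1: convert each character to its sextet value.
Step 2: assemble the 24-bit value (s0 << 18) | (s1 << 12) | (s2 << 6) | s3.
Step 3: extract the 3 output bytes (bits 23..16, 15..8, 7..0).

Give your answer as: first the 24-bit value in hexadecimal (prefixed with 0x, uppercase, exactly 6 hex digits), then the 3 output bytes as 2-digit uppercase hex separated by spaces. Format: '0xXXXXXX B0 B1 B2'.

Answer: 0xDA8EE3 DA 8E E3

Derivation:
Sextets: 2=54, o=40, 7=59, j=35
24-bit: (54<<18) | (40<<12) | (59<<6) | 35
      = 0xD80000 | 0x028000 | 0x000EC0 | 0x000023
      = 0xDA8EE3
Bytes: (v>>16)&0xFF=DA, (v>>8)&0xFF=8E, v&0xFF=E3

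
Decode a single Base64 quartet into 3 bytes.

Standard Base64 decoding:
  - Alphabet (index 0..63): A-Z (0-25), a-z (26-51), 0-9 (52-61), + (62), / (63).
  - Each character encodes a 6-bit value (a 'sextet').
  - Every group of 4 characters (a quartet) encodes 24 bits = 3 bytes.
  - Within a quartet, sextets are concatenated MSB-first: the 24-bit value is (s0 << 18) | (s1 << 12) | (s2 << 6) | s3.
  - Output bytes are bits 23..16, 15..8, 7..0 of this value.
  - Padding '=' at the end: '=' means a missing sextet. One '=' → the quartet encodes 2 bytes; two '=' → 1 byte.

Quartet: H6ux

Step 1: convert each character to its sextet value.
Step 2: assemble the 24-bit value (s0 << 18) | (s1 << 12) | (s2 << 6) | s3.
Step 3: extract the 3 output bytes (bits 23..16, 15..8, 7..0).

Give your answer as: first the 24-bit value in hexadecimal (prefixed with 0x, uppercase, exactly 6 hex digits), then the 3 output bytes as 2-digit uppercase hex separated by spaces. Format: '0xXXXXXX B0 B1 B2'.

Answer: 0x1FABB1 1F AB B1

Derivation:
Sextets: H=7, 6=58, u=46, x=49
24-bit: (7<<18) | (58<<12) | (46<<6) | 49
      = 0x1C0000 | 0x03A000 | 0x000B80 | 0x000031
      = 0x1FABB1
Bytes: (v>>16)&0xFF=1F, (v>>8)&0xFF=AB, v&0xFF=B1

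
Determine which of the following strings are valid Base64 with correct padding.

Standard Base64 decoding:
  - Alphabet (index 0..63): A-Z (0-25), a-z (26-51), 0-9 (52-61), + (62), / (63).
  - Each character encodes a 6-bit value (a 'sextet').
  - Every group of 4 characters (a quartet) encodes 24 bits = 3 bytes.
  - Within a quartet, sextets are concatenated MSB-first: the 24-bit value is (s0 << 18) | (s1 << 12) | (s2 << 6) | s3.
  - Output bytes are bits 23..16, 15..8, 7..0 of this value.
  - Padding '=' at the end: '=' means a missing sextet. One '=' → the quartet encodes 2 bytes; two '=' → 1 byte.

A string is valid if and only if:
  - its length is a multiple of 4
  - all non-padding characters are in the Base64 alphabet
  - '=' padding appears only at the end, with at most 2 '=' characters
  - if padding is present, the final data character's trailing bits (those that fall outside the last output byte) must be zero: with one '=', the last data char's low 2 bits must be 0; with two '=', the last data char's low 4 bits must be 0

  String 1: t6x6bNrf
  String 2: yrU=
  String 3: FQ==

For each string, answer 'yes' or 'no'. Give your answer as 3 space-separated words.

Answer: yes yes yes

Derivation:
String 1: 't6x6bNrf' → valid
String 2: 'yrU=' → valid
String 3: 'FQ==' → valid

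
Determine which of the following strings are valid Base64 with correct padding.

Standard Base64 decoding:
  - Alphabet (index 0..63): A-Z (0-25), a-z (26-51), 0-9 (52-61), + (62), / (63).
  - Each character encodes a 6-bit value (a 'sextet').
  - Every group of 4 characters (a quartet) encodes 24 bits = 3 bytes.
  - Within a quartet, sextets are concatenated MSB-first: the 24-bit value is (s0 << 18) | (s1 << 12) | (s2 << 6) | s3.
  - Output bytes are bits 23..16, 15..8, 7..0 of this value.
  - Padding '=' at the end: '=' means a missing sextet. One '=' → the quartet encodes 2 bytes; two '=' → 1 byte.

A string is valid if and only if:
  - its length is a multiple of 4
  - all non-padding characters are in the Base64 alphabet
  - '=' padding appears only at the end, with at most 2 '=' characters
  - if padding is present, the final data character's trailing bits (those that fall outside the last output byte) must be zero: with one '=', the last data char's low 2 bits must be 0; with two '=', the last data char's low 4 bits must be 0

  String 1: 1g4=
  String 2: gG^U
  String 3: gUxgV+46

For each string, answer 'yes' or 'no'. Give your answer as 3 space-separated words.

String 1: '1g4=' → valid
String 2: 'gG^U' → invalid (bad char(s): ['^'])
String 3: 'gUxgV+46' → valid

Answer: yes no yes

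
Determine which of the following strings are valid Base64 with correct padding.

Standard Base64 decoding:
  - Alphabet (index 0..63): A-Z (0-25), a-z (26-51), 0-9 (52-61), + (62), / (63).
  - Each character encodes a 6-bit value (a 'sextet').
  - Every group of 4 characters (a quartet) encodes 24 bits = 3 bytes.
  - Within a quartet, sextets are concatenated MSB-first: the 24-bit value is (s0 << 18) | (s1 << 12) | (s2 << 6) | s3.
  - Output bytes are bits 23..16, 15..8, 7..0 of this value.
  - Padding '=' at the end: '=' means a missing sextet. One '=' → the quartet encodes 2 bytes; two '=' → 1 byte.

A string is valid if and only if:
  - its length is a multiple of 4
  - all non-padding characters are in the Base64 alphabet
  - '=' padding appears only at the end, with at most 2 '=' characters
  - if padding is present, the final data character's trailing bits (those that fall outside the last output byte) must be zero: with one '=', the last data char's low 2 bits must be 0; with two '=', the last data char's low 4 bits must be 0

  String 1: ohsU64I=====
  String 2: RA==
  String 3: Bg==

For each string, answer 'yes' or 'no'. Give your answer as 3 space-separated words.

String 1: 'ohsU64I=====' → invalid (5 pad chars (max 2))
String 2: 'RA==' → valid
String 3: 'Bg==' → valid

Answer: no yes yes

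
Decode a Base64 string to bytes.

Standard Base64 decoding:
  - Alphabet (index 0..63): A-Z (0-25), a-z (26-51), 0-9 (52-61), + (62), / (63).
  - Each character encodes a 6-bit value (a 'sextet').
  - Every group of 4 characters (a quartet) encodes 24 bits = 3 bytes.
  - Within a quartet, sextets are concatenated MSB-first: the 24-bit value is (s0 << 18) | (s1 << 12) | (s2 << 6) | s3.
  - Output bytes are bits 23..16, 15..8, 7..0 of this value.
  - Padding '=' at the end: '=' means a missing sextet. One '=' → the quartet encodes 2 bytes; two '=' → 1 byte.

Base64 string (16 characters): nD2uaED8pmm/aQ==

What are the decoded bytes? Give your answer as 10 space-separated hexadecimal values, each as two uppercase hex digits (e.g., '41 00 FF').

Answer: 9C 3D AE 68 40 FC A6 69 BF 69

Derivation:
After char 0 ('n'=39): chars_in_quartet=1 acc=0x27 bytes_emitted=0
After char 1 ('D'=3): chars_in_quartet=2 acc=0x9C3 bytes_emitted=0
After char 2 ('2'=54): chars_in_quartet=3 acc=0x270F6 bytes_emitted=0
After char 3 ('u'=46): chars_in_quartet=4 acc=0x9C3DAE -> emit 9C 3D AE, reset; bytes_emitted=3
After char 4 ('a'=26): chars_in_quartet=1 acc=0x1A bytes_emitted=3
After char 5 ('E'=4): chars_in_quartet=2 acc=0x684 bytes_emitted=3
After char 6 ('D'=3): chars_in_quartet=3 acc=0x1A103 bytes_emitted=3
After char 7 ('8'=60): chars_in_quartet=4 acc=0x6840FC -> emit 68 40 FC, reset; bytes_emitted=6
After char 8 ('p'=41): chars_in_quartet=1 acc=0x29 bytes_emitted=6
After char 9 ('m'=38): chars_in_quartet=2 acc=0xA66 bytes_emitted=6
After char 10 ('m'=38): chars_in_quartet=3 acc=0x299A6 bytes_emitted=6
After char 11 ('/'=63): chars_in_quartet=4 acc=0xA669BF -> emit A6 69 BF, reset; bytes_emitted=9
After char 12 ('a'=26): chars_in_quartet=1 acc=0x1A bytes_emitted=9
After char 13 ('Q'=16): chars_in_quartet=2 acc=0x690 bytes_emitted=9
Padding '==': partial quartet acc=0x690 -> emit 69; bytes_emitted=10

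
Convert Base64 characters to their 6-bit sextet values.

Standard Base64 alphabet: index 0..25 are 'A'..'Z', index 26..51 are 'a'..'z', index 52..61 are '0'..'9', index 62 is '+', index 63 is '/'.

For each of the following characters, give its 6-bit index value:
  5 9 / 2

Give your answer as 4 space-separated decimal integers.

Answer: 57 61 63 54

Derivation:
'5': 0..9 range, 52 + ord('5') − ord('0') = 57
'9': 0..9 range, 52 + ord('9') − ord('0') = 61
'/': index 63
'2': 0..9 range, 52 + ord('2') − ord('0') = 54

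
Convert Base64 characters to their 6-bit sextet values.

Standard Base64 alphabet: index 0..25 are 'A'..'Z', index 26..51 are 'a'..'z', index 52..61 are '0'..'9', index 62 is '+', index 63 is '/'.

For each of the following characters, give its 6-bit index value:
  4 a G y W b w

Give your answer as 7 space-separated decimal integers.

Answer: 56 26 6 50 22 27 48

Derivation:
'4': 0..9 range, 52 + ord('4') − ord('0') = 56
'a': a..z range, 26 + ord('a') − ord('a') = 26
'G': A..Z range, ord('G') − ord('A') = 6
'y': a..z range, 26 + ord('y') − ord('a') = 50
'W': A..Z range, ord('W') − ord('A') = 22
'b': a..z range, 26 + ord('b') − ord('a') = 27
'w': a..z range, 26 + ord('w') − ord('a') = 48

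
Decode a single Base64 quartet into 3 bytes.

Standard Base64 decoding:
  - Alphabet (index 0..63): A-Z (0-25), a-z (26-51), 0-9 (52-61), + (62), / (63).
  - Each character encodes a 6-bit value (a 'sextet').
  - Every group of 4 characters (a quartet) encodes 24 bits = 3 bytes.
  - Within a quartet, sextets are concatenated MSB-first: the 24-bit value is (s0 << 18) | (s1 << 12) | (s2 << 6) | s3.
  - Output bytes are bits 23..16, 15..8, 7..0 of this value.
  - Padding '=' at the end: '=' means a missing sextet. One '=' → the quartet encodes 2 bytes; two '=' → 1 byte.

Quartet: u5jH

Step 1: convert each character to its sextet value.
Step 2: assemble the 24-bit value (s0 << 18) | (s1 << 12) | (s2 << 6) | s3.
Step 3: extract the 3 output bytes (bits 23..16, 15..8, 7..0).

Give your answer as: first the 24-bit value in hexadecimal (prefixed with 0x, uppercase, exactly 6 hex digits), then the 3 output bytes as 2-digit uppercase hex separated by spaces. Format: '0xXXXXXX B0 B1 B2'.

Sextets: u=46, 5=57, j=35, H=7
24-bit: (46<<18) | (57<<12) | (35<<6) | 7
      = 0xB80000 | 0x039000 | 0x0008C0 | 0x000007
      = 0xBB98C7
Bytes: (v>>16)&0xFF=BB, (v>>8)&0xFF=98, v&0xFF=C7

Answer: 0xBB98C7 BB 98 C7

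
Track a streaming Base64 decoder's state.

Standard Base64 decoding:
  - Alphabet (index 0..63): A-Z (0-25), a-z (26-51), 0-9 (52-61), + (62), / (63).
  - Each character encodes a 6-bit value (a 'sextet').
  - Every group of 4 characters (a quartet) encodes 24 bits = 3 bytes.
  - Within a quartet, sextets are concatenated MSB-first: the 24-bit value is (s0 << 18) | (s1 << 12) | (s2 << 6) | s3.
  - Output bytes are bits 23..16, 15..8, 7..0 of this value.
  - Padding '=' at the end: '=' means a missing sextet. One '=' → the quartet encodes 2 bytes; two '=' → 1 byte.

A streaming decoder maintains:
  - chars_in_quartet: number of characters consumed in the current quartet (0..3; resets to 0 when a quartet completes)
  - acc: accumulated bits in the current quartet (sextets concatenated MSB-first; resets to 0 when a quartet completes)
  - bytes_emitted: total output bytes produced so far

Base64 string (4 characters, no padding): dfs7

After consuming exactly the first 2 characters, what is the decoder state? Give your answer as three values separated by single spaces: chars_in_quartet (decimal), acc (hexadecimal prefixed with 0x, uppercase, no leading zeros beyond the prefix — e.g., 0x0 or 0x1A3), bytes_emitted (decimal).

After char 0 ('d'=29): chars_in_quartet=1 acc=0x1D bytes_emitted=0
After char 1 ('f'=31): chars_in_quartet=2 acc=0x75F bytes_emitted=0

Answer: 2 0x75F 0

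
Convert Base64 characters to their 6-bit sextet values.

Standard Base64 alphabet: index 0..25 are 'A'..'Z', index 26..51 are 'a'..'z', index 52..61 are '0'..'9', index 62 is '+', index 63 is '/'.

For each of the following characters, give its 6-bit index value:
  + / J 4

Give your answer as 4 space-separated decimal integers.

'+': index 62
'/': index 63
'J': A..Z range, ord('J') − ord('A') = 9
'4': 0..9 range, 52 + ord('4') − ord('0') = 56

Answer: 62 63 9 56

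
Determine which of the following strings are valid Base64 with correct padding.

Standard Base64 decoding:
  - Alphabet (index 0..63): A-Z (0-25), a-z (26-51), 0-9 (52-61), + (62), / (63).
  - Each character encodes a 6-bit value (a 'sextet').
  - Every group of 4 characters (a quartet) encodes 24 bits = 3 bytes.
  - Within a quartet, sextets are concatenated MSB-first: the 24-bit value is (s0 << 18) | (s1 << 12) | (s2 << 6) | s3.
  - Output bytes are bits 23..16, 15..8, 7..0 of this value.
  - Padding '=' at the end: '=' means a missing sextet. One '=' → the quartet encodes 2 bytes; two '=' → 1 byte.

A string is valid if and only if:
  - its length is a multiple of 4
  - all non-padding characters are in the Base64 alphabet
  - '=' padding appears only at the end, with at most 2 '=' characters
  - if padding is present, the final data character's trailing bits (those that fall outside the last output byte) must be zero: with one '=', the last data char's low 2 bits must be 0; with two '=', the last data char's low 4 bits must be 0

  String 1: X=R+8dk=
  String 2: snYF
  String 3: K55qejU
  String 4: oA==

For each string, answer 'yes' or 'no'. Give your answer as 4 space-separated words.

Answer: no yes no yes

Derivation:
String 1: 'X=R+8dk=' → invalid (bad char(s): ['=']; '=' in middle)
String 2: 'snYF' → valid
String 3: 'K55qejU' → invalid (len=7 not mult of 4)
String 4: 'oA==' → valid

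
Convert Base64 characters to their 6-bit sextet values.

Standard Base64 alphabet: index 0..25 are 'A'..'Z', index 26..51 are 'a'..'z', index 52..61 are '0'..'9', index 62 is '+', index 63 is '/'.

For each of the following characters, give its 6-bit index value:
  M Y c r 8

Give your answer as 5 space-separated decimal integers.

'M': A..Z range, ord('M') − ord('A') = 12
'Y': A..Z range, ord('Y') − ord('A') = 24
'c': a..z range, 26 + ord('c') − ord('a') = 28
'r': a..z range, 26 + ord('r') − ord('a') = 43
'8': 0..9 range, 52 + ord('8') − ord('0') = 60

Answer: 12 24 28 43 60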